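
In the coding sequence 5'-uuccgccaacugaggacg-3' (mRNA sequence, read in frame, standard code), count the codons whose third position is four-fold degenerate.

Codon 1 UUC (Phe): third position 2-fold.
Codon 2 CGC (Arg): third position 4-fold.
Codon 3 CAA (Gln): third position 2-fold.
Codon 4 CUG (Leu): third position 4-fold.
Codon 5 AGG (Arg): third position 2-fold.
Codon 6 ACG (Thr): third position 4-fold.
Four-fold degenerate third positions: 3.

3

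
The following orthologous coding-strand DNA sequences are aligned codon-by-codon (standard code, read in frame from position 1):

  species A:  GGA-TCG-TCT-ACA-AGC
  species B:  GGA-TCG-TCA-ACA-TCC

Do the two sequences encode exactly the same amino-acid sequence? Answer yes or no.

yes

Codon 1: GGA Gly / GGA Gly — identical.
Codon 2: TCG Ser / TCG Ser — identical.
Codon 3: TCT Ser / TCA Ser — synonymous.
Codon 4: ACA Thr / ACA Thr — identical.
Codon 5: AGC Ser / TCC Ser — synonymous.
Nonsynonymous differences: 0 → same protein.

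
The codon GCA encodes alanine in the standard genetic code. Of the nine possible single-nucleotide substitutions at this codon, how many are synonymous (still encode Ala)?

3

Position 1: none → 0 synonymous.
Position 2: none → 0 synonymous.
Position 3: GCU, GCC, GCG → 3 synonymous.
Total: 0 + 0 + 3 = 3.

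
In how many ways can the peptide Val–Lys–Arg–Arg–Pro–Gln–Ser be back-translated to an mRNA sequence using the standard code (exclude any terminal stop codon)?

13824

Val: 4 codons.
Lys: 2 codons.
Arg: 6 codons.
Arg: 6 codons.
Pro: 4 codons.
Gln: 2 codons.
Ser: 6 codons.
4 × 2 × 6 × 6 × 4 × 2 × 6 = 13824.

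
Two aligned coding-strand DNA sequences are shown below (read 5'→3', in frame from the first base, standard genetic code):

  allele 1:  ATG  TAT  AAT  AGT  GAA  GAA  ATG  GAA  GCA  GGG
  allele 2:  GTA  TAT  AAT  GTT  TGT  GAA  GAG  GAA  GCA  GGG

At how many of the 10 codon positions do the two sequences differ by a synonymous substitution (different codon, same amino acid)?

Codon 1: ATG Met / GTA Val — nonsynonymous.
Codon 2: TAT Tyr / TAT Tyr — identical.
Codon 3: AAT Asn / AAT Asn — identical.
Codon 4: AGT Ser / GTT Val — nonsynonymous.
Codon 5: GAA Glu / TGT Cys — nonsynonymous.
Codon 6: GAA Glu / GAA Glu — identical.
Codon 7: ATG Met / GAG Glu — nonsynonymous.
Codon 8: GAA Glu / GAA Glu — identical.
Codon 9: GCA Ala / GCA Ala — identical.
Codon 10: GGG Gly / GGG Gly — identical.
Synonymous differences: 0.

0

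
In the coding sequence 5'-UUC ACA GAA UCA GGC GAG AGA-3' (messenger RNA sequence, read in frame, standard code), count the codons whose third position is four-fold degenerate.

Codon 1 UUC (Phe): third position 2-fold.
Codon 2 ACA (Thr): third position 4-fold.
Codon 3 GAA (Glu): third position 2-fold.
Codon 4 UCA (Ser): third position 4-fold.
Codon 5 GGC (Gly): third position 4-fold.
Codon 6 GAG (Glu): third position 2-fold.
Codon 7 AGA (Arg): third position 2-fold.
Four-fold degenerate third positions: 3.

3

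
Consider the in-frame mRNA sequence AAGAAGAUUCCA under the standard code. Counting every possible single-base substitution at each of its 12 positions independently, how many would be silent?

7

Codon 1 (AAG, Lys): 1 synonymous substitution.
Codon 2 (AAG, Lys): 1 synonymous substitution.
Codon 3 (AUU, Ile): 2 synonymous substitutions.
Codon 4 (CCA, Pro): 3 synonymous substitutions.
Total: 1 + 1 + 2 + 3 = 7.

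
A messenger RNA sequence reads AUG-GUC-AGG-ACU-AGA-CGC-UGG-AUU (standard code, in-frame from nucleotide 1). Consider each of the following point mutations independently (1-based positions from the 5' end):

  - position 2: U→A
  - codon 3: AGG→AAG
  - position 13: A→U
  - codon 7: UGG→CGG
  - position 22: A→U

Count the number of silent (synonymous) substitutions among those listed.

0

Codon 1: AUG (Met) → AAG (Lys) — missense.
Codon 3: AGG (Arg) → AAG (Lys) — missense.
Codon 5: AGA (Arg) → UGA (Stop) — nonsense.
Codon 7: UGG (Trp) → CGG (Arg) — missense.
Codon 8: AUU (Ile) → UUU (Phe) — missense.
Synonymous: 0 of 5.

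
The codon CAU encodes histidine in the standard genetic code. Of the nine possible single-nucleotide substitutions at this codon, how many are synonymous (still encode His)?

Position 1: none → 0 synonymous.
Position 2: none → 0 synonymous.
Position 3: CAC → 1 synonymous.
Total: 0 + 0 + 1 = 1.

1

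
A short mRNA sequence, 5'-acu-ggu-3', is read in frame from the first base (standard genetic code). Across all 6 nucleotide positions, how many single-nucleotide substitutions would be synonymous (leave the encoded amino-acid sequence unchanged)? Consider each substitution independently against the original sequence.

6

Codon 1 (ACU, Thr): 3 synonymous substitutions.
Codon 2 (GGU, Gly): 3 synonymous substitutions.
Total: 3 + 3 = 6.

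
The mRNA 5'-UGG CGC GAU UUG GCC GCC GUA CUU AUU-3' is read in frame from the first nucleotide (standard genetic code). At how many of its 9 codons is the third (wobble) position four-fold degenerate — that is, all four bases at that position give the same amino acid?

5

Codon 1 UGG (Trp): third position 1-fold.
Codon 2 CGC (Arg): third position 4-fold.
Codon 3 GAU (Asp): third position 2-fold.
Codon 4 UUG (Leu): third position 2-fold.
Codon 5 GCC (Ala): third position 4-fold.
Codon 6 GCC (Ala): third position 4-fold.
Codon 7 GUA (Val): third position 4-fold.
Codon 8 CUU (Leu): third position 4-fold.
Codon 9 AUU (Ile): third position 3-fold.
Four-fold degenerate third positions: 5.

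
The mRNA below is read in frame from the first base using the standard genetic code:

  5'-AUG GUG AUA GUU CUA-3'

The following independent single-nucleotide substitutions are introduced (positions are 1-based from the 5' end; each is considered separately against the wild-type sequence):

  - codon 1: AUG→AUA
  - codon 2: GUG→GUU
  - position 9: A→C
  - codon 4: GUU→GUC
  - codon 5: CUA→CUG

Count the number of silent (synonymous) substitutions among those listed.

4

Codon 1: AUG (Met) → AUA (Ile) — missense.
Codon 2: GUG (Val) → GUU (Val) — synonymous.
Codon 3: AUA (Ile) → AUC (Ile) — synonymous.
Codon 4: GUU (Val) → GUC (Val) — synonymous.
Codon 5: CUA (Leu) → CUG (Leu) — synonymous.
Synonymous: 4 of 5.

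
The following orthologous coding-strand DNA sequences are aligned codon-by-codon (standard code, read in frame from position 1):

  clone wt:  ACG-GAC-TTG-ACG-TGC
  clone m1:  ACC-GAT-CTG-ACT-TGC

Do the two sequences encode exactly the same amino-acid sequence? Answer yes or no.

yes

Codon 1: ACG Thr / ACC Thr — synonymous.
Codon 2: GAC Asp / GAT Asp — synonymous.
Codon 3: TTG Leu / CTG Leu — synonymous.
Codon 4: ACG Thr / ACT Thr — synonymous.
Codon 5: TGC Cys / TGC Cys — identical.
Nonsynonymous differences: 0 → same protein.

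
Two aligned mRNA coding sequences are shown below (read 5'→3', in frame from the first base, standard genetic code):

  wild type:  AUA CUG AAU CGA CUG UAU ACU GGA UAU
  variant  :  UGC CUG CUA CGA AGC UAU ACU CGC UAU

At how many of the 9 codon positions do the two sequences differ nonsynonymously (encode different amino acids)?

4

Codon 1: AUA Ile / UGC Cys — nonsynonymous.
Codon 2: CUG Leu / CUG Leu — identical.
Codon 3: AAU Asn / CUA Leu — nonsynonymous.
Codon 4: CGA Arg / CGA Arg — identical.
Codon 5: CUG Leu / AGC Ser — nonsynonymous.
Codon 6: UAU Tyr / UAU Tyr — identical.
Codon 7: ACU Thr / ACU Thr — identical.
Codon 8: GGA Gly / CGC Arg — nonsynonymous.
Codon 9: UAU Tyr / UAU Tyr — identical.
Nonsynonymous differences: 4.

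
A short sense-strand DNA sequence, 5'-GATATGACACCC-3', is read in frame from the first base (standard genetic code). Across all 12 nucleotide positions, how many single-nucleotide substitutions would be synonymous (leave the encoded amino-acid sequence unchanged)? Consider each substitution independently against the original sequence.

7

Codon 1 (GAT, Asp): 1 synonymous substitution.
Codon 2 (ATG, Met): 0 synonymous substitutions.
Codon 3 (ACA, Thr): 3 synonymous substitutions.
Codon 4 (CCC, Pro): 3 synonymous substitutions.
Total: 1 + 0 + 3 + 3 = 7.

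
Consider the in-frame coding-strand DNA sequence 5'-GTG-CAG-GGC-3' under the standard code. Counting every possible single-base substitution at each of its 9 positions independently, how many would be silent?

Codon 1 (GTG, Val): 3 synonymous substitutions.
Codon 2 (CAG, Gln): 1 synonymous substitution.
Codon 3 (GGC, Gly): 3 synonymous substitutions.
Total: 3 + 1 + 3 = 7.

7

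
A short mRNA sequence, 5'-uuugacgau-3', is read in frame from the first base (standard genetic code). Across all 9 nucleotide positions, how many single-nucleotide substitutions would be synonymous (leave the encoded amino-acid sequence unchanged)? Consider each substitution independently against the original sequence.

Codon 1 (UUU, Phe): 1 synonymous substitution.
Codon 2 (GAC, Asp): 1 synonymous substitution.
Codon 3 (GAU, Asp): 1 synonymous substitution.
Total: 1 + 1 + 1 = 3.

3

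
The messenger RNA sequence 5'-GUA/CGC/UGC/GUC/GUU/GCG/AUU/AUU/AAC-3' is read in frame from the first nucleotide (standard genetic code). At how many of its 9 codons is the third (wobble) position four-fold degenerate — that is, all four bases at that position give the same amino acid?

5

Codon 1 GUA (Val): third position 4-fold.
Codon 2 CGC (Arg): third position 4-fold.
Codon 3 UGC (Cys): third position 2-fold.
Codon 4 GUC (Val): third position 4-fold.
Codon 5 GUU (Val): third position 4-fold.
Codon 6 GCG (Ala): third position 4-fold.
Codon 7 AUU (Ile): third position 3-fold.
Codon 8 AUU (Ile): third position 3-fold.
Codon 9 AAC (Asn): third position 2-fold.
Four-fold degenerate third positions: 5.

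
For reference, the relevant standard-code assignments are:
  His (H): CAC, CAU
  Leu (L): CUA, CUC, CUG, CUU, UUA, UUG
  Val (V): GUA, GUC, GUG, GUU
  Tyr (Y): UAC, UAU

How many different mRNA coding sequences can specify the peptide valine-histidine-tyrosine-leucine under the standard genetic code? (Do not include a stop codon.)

96

Val: 4 codons.
His: 2 codons.
Tyr: 2 codons.
Leu: 6 codons.
4 × 2 × 2 × 6 = 96.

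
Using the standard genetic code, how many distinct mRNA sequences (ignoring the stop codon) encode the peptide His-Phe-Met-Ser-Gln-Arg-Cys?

576

His: 2 codons.
Phe: 2 codons.
Met: 1 codon.
Ser: 6 codons.
Gln: 2 codons.
Arg: 6 codons.
Cys: 2 codons.
2 × 2 × 1 × 6 × 2 × 6 × 2 = 576.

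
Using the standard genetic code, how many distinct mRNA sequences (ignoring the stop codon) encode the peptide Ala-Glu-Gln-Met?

16

Ala: 4 codons.
Glu: 2 codons.
Gln: 2 codons.
Met: 1 codon.
4 × 2 × 2 × 1 = 16.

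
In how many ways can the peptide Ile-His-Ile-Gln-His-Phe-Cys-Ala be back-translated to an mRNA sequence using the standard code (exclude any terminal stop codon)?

Ile: 3 codons.
His: 2 codons.
Ile: 3 codons.
Gln: 2 codons.
His: 2 codons.
Phe: 2 codons.
Cys: 2 codons.
Ala: 4 codons.
3 × 2 × 3 × 2 × 2 × 2 × 2 × 4 = 1152.

1152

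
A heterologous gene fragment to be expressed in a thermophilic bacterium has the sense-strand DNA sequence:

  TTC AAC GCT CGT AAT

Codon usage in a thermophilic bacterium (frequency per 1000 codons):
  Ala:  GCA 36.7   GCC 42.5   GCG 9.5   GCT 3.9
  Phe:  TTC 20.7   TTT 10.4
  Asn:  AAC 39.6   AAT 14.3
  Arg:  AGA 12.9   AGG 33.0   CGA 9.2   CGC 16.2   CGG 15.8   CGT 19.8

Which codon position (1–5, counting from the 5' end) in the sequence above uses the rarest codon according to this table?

Codon 1 TTC (Phe): 20.7 per 1000.
Codon 2 AAC (Asn): 39.6 per 1000.
Codon 3 GCT (Ala): 3.9 per 1000.
Codon 4 CGT (Arg): 19.8 per 1000.
Codon 5 AAT (Asn): 14.3 per 1000.
Lowest frequency is 3.9 at codon 3.

3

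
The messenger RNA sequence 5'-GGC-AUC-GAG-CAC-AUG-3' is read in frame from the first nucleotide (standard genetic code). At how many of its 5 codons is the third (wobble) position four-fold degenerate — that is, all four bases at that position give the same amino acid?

1

Codon 1 GGC (Gly): third position 4-fold.
Codon 2 AUC (Ile): third position 3-fold.
Codon 3 GAG (Glu): third position 2-fold.
Codon 4 CAC (His): third position 2-fold.
Codon 5 AUG (Met): third position 1-fold.
Four-fold degenerate third positions: 1.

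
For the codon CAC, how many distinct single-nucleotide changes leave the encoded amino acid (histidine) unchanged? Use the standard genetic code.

1

Position 1: none → 0 synonymous.
Position 2: none → 0 synonymous.
Position 3: CAT → 1 synonymous.
Total: 0 + 0 + 1 = 1.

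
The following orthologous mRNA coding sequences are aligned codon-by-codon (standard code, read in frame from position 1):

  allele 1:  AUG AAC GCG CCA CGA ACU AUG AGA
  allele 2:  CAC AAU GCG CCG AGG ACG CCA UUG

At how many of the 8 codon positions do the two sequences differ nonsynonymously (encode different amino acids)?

Codon 1: AUG Met / CAC His — nonsynonymous.
Codon 2: AAC Asn / AAU Asn — synonymous.
Codon 3: GCG Ala / GCG Ala — identical.
Codon 4: CCA Pro / CCG Pro — synonymous.
Codon 5: CGA Arg / AGG Arg — synonymous.
Codon 6: ACU Thr / ACG Thr — synonymous.
Codon 7: AUG Met / CCA Pro — nonsynonymous.
Codon 8: AGA Arg / UUG Leu — nonsynonymous.
Nonsynonymous differences: 3.

3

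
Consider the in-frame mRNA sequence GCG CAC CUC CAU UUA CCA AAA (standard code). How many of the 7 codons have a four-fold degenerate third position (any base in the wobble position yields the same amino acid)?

Codon 1 GCG (Ala): third position 4-fold.
Codon 2 CAC (His): third position 2-fold.
Codon 3 CUC (Leu): third position 4-fold.
Codon 4 CAU (His): third position 2-fold.
Codon 5 UUA (Leu): third position 2-fold.
Codon 6 CCA (Pro): third position 4-fold.
Codon 7 AAA (Lys): third position 2-fold.
Four-fold degenerate third positions: 3.

3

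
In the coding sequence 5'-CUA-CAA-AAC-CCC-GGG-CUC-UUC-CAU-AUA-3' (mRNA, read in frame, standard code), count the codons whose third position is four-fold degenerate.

Codon 1 CUA (Leu): third position 4-fold.
Codon 2 CAA (Gln): third position 2-fold.
Codon 3 AAC (Asn): third position 2-fold.
Codon 4 CCC (Pro): third position 4-fold.
Codon 5 GGG (Gly): third position 4-fold.
Codon 6 CUC (Leu): third position 4-fold.
Codon 7 UUC (Phe): third position 2-fold.
Codon 8 CAU (His): third position 2-fold.
Codon 9 AUA (Ile): third position 3-fold.
Four-fold degenerate third positions: 4.

4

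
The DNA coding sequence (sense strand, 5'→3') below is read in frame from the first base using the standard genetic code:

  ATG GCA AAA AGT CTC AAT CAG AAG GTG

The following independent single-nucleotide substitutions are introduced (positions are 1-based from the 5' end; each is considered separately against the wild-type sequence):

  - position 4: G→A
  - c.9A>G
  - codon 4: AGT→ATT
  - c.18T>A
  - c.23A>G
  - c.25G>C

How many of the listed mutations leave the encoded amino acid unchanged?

1

Codon 2: GCA (Ala) → ACA (Thr) — missense.
Codon 3: AAA (Lys) → AAG (Lys) — synonymous.
Codon 4: AGT (Ser) → ATT (Ile) — missense.
Codon 6: AAT (Asn) → AAA (Lys) — missense.
Codon 8: AAG (Lys) → AGG (Arg) — missense.
Codon 9: GTG (Val) → CTG (Leu) — missense.
Synonymous: 1 of 6.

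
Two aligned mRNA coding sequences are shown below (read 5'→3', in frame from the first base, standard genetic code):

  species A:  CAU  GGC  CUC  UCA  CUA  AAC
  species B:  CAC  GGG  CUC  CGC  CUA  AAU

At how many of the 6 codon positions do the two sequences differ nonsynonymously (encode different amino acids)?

1

Codon 1: CAU His / CAC His — synonymous.
Codon 2: GGC Gly / GGG Gly — synonymous.
Codon 3: CUC Leu / CUC Leu — identical.
Codon 4: UCA Ser / CGC Arg — nonsynonymous.
Codon 5: CUA Leu / CUA Leu — identical.
Codon 6: AAC Asn / AAU Asn — synonymous.
Nonsynonymous differences: 1.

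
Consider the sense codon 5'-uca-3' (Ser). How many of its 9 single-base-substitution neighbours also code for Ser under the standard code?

Position 1: none → 0 synonymous.
Position 2: none → 0 synonymous.
Position 3: UCU, UCC, UCG → 3 synonymous.
Total: 0 + 0 + 3 = 3.

3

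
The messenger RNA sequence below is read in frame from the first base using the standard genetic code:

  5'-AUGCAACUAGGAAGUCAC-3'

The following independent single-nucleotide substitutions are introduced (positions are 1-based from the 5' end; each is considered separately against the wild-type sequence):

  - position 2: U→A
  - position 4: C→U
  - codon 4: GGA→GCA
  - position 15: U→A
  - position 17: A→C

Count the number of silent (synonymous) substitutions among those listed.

0

Codon 1: AUG (Met) → AAG (Lys) — missense.
Codon 2: CAA (Gln) → UAA (Stop) — nonsense.
Codon 4: GGA (Gly) → GCA (Ala) — missense.
Codon 5: AGU (Ser) → AGA (Arg) — missense.
Codon 6: CAC (His) → CCC (Pro) — missense.
Synonymous: 0 of 5.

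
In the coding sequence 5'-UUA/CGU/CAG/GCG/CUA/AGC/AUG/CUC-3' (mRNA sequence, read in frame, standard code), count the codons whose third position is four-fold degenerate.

Codon 1 UUA (Leu): third position 2-fold.
Codon 2 CGU (Arg): third position 4-fold.
Codon 3 CAG (Gln): third position 2-fold.
Codon 4 GCG (Ala): third position 4-fold.
Codon 5 CUA (Leu): third position 4-fold.
Codon 6 AGC (Ser): third position 2-fold.
Codon 7 AUG (Met): third position 1-fold.
Codon 8 CUC (Leu): third position 4-fold.
Four-fold degenerate third positions: 4.

4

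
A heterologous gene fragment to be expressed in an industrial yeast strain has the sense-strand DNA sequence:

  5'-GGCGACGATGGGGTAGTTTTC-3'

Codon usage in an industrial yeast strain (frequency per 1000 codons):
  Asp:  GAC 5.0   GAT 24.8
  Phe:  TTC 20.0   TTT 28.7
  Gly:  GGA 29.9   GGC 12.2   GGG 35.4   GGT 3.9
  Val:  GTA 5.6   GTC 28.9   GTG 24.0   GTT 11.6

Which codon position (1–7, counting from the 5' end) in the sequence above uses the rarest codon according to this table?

2

Codon 1 GGC (Gly): 12.2 per 1000.
Codon 2 GAC (Asp): 5.0 per 1000.
Codon 3 GAT (Asp): 24.8 per 1000.
Codon 4 GGG (Gly): 35.4 per 1000.
Codon 5 GTA (Val): 5.6 per 1000.
Codon 6 GTT (Val): 11.6 per 1000.
Codon 7 TTC (Phe): 20.0 per 1000.
Lowest frequency is 5.0 at codon 2.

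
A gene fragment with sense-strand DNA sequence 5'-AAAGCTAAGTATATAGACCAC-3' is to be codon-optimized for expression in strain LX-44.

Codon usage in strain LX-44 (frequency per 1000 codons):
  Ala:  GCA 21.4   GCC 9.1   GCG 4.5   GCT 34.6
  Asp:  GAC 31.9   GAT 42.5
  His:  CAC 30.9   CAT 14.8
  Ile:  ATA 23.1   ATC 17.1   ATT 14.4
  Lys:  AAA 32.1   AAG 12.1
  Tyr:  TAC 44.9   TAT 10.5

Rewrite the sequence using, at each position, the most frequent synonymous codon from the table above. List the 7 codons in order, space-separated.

AAA GCT AAA TAC ATA GAT CAC

Codon 1 (Lys): best is AAA at 32.1.
Codon 2 (Ala): best is GCT at 34.6.
Codon 3 (Lys): best is AAA at 32.1.
Codon 4 (Tyr): best is TAC at 44.9.
Codon 5 (Ile): best is ATA at 23.1.
Codon 6 (Asp): best is GAT at 42.5.
Codon 7 (His): best is CAC at 30.9.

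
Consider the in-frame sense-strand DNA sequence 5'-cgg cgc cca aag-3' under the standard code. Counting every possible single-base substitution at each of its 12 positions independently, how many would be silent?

11

Codon 1 (CGG, Arg): 4 synonymous substitutions.
Codon 2 (CGC, Arg): 3 synonymous substitutions.
Codon 3 (CCA, Pro): 3 synonymous substitutions.
Codon 4 (AAG, Lys): 1 synonymous substitution.
Total: 4 + 3 + 3 + 1 = 11.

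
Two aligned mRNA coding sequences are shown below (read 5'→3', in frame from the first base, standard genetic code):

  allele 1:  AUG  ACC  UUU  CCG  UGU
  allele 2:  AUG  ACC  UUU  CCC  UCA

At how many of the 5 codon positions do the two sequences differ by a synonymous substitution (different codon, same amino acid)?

1

Codon 1: AUG Met / AUG Met — identical.
Codon 2: ACC Thr / ACC Thr — identical.
Codon 3: UUU Phe / UUU Phe — identical.
Codon 4: CCG Pro / CCC Pro — synonymous.
Codon 5: UGU Cys / UCA Ser — nonsynonymous.
Synonymous differences: 1.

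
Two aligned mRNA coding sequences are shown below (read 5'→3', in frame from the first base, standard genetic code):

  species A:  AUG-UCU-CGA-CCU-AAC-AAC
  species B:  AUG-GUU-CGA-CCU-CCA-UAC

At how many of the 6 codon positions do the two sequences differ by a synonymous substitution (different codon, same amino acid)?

0

Codon 1: AUG Met / AUG Met — identical.
Codon 2: UCU Ser / GUU Val — nonsynonymous.
Codon 3: CGA Arg / CGA Arg — identical.
Codon 4: CCU Pro / CCU Pro — identical.
Codon 5: AAC Asn / CCA Pro — nonsynonymous.
Codon 6: AAC Asn / UAC Tyr — nonsynonymous.
Synonymous differences: 0.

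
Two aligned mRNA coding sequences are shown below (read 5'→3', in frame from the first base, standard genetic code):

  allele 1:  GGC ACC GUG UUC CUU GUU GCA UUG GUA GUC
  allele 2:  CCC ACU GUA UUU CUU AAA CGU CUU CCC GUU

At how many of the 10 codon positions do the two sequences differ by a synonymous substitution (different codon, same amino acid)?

Codon 1: GGC Gly / CCC Pro — nonsynonymous.
Codon 2: ACC Thr / ACU Thr — synonymous.
Codon 3: GUG Val / GUA Val — synonymous.
Codon 4: UUC Phe / UUU Phe — synonymous.
Codon 5: CUU Leu / CUU Leu — identical.
Codon 6: GUU Val / AAA Lys — nonsynonymous.
Codon 7: GCA Ala / CGU Arg — nonsynonymous.
Codon 8: UUG Leu / CUU Leu — synonymous.
Codon 9: GUA Val / CCC Pro — nonsynonymous.
Codon 10: GUC Val / GUU Val — synonymous.
Synonymous differences: 5.

5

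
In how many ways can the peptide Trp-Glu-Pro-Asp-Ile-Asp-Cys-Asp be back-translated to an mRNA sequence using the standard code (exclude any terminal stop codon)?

384

Trp: 1 codon.
Glu: 2 codons.
Pro: 4 codons.
Asp: 2 codons.
Ile: 3 codons.
Asp: 2 codons.
Cys: 2 codons.
Asp: 2 codons.
1 × 2 × 4 × 2 × 3 × 2 × 2 × 2 = 384.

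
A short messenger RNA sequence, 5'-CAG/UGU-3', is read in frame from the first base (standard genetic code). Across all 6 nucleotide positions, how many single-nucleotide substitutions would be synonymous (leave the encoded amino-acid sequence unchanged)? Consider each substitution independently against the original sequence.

Codon 1 (CAG, Gln): 1 synonymous substitution.
Codon 2 (UGU, Cys): 1 synonymous substitution.
Total: 1 + 1 = 2.

2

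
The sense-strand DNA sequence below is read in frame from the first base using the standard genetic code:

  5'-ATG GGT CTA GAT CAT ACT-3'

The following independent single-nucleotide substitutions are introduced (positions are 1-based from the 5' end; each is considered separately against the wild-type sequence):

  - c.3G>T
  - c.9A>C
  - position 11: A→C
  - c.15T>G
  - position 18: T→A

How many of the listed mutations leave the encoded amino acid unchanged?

2

Codon 1: ATG (Met) → ATT (Ile) — missense.
Codon 3: CTA (Leu) → CTC (Leu) — synonymous.
Codon 4: GAT (Asp) → GCT (Ala) — missense.
Codon 5: CAT (His) → CAG (Gln) — missense.
Codon 6: ACT (Thr) → ACA (Thr) — synonymous.
Synonymous: 2 of 5.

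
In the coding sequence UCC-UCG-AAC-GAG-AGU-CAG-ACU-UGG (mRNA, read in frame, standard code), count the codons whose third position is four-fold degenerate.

3

Codon 1 UCC (Ser): third position 4-fold.
Codon 2 UCG (Ser): third position 4-fold.
Codon 3 AAC (Asn): third position 2-fold.
Codon 4 GAG (Glu): third position 2-fold.
Codon 5 AGU (Ser): third position 2-fold.
Codon 6 CAG (Gln): third position 2-fold.
Codon 7 ACU (Thr): third position 4-fold.
Codon 8 UGG (Trp): third position 1-fold.
Four-fold degenerate third positions: 3.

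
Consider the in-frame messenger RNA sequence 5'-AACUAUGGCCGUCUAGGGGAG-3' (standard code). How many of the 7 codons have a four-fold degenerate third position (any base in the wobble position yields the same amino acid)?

4

Codon 1 AAC (Asn): third position 2-fold.
Codon 2 UAU (Tyr): third position 2-fold.
Codon 3 GGC (Gly): third position 4-fold.
Codon 4 CGU (Arg): third position 4-fold.
Codon 5 CUA (Leu): third position 4-fold.
Codon 6 GGG (Gly): third position 4-fold.
Codon 7 GAG (Glu): third position 2-fold.
Four-fold degenerate third positions: 4.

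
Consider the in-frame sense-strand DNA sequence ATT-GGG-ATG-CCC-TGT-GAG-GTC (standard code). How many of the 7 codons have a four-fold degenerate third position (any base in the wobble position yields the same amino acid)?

3

Codon 1 ATT (Ile): third position 3-fold.
Codon 2 GGG (Gly): third position 4-fold.
Codon 3 ATG (Met): third position 1-fold.
Codon 4 CCC (Pro): third position 4-fold.
Codon 5 TGT (Cys): third position 2-fold.
Codon 6 GAG (Glu): third position 2-fold.
Codon 7 GTC (Val): third position 4-fold.
Four-fold degenerate third positions: 3.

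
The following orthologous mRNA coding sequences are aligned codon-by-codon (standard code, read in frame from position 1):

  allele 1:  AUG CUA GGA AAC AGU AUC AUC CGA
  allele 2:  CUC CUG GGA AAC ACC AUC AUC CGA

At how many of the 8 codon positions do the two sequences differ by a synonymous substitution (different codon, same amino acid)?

Codon 1: AUG Met / CUC Leu — nonsynonymous.
Codon 2: CUA Leu / CUG Leu — synonymous.
Codon 3: GGA Gly / GGA Gly — identical.
Codon 4: AAC Asn / AAC Asn — identical.
Codon 5: AGU Ser / ACC Thr — nonsynonymous.
Codon 6: AUC Ile / AUC Ile — identical.
Codon 7: AUC Ile / AUC Ile — identical.
Codon 8: CGA Arg / CGA Arg — identical.
Synonymous differences: 1.

1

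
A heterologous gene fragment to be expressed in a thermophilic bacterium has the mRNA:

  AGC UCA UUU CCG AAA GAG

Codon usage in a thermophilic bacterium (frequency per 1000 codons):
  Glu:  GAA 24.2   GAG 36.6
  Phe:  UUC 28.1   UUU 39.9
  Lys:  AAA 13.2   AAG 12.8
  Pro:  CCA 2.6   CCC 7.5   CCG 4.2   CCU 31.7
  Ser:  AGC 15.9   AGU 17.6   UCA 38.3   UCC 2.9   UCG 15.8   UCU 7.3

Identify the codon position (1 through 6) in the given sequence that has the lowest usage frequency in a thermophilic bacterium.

4

Codon 1 AGC (Ser): 15.9 per 1000.
Codon 2 UCA (Ser): 38.3 per 1000.
Codon 3 UUU (Phe): 39.9 per 1000.
Codon 4 CCG (Pro): 4.2 per 1000.
Codon 5 AAA (Lys): 13.2 per 1000.
Codon 6 GAG (Glu): 36.6 per 1000.
Lowest frequency is 4.2 at codon 4.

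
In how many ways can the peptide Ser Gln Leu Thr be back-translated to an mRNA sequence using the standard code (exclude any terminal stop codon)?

Ser: 6 codons.
Gln: 2 codons.
Leu: 6 codons.
Thr: 4 codons.
6 × 2 × 6 × 4 = 288.

288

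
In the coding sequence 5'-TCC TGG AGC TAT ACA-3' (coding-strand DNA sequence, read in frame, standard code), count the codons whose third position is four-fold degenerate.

Codon 1 TCC (Ser): third position 4-fold.
Codon 2 TGG (Trp): third position 1-fold.
Codon 3 AGC (Ser): third position 2-fold.
Codon 4 TAT (Tyr): third position 2-fold.
Codon 5 ACA (Thr): third position 4-fold.
Four-fold degenerate third positions: 2.

2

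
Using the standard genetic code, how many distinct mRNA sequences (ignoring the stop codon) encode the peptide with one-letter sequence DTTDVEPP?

Asp: 2 codons.
Thr: 4 codons.
Thr: 4 codons.
Asp: 2 codons.
Val: 4 codons.
Glu: 2 codons.
Pro: 4 codons.
Pro: 4 codons.
2 × 4 × 4 × 2 × 4 × 2 × 4 × 4 = 8192.

8192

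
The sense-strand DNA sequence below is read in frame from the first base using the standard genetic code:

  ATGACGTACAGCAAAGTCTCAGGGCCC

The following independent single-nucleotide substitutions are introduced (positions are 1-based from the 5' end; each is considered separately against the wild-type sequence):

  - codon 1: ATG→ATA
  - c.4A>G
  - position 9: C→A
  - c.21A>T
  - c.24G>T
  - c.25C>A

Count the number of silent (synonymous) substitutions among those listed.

2

Codon 1: ATG (Met) → ATA (Ile) — missense.
Codon 2: ACG (Thr) → GCG (Ala) — missense.
Codon 3: TAC (Tyr) → TAA (Stop) — nonsense.
Codon 7: TCA (Ser) → TCT (Ser) — synonymous.
Codon 8: GGG (Gly) → GGT (Gly) — synonymous.
Codon 9: CCC (Pro) → ACC (Thr) — missense.
Synonymous: 2 of 6.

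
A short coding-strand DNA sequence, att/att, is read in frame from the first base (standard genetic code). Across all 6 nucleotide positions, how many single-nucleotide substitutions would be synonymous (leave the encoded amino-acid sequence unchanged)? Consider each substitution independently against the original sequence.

4

Codon 1 (ATT, Ile): 2 synonymous substitutions.
Codon 2 (ATT, Ile): 2 synonymous substitutions.
Total: 2 + 2 = 4.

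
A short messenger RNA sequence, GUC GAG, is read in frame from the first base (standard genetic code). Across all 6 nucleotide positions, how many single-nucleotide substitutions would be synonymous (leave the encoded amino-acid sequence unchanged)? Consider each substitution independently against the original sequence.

Codon 1 (GUC, Val): 3 synonymous substitutions.
Codon 2 (GAG, Glu): 1 synonymous substitution.
Total: 3 + 1 = 4.

4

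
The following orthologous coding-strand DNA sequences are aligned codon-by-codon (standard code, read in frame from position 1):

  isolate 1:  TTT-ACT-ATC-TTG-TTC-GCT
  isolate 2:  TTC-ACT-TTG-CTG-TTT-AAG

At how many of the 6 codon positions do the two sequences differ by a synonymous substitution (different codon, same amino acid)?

3

Codon 1: TTT Phe / TTC Phe — synonymous.
Codon 2: ACT Thr / ACT Thr — identical.
Codon 3: ATC Ile / TTG Leu — nonsynonymous.
Codon 4: TTG Leu / CTG Leu — synonymous.
Codon 5: TTC Phe / TTT Phe — synonymous.
Codon 6: GCT Ala / AAG Lys — nonsynonymous.
Synonymous differences: 3.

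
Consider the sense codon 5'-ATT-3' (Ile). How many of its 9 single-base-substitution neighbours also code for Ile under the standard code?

Position 1: none → 0 synonymous.
Position 2: none → 0 synonymous.
Position 3: ATC, ATA → 2 synonymous.
Total: 0 + 0 + 2 = 2.

2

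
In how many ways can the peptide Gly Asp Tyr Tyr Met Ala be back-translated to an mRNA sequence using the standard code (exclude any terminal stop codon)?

128

Gly: 4 codons.
Asp: 2 codons.
Tyr: 2 codons.
Tyr: 2 codons.
Met: 1 codon.
Ala: 4 codons.
4 × 2 × 2 × 2 × 1 × 4 = 128.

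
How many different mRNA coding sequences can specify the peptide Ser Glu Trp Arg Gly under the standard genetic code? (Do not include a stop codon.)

Ser: 6 codons.
Glu: 2 codons.
Trp: 1 codon.
Arg: 6 codons.
Gly: 4 codons.
6 × 2 × 1 × 6 × 4 = 288.

288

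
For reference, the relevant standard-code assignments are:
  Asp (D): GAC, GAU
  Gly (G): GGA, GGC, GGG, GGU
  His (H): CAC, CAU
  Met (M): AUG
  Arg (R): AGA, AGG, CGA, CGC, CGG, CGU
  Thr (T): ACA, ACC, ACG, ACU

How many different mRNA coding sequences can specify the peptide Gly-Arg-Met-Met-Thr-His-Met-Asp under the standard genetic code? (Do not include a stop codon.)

384

Gly: 4 codons.
Arg: 6 codons.
Met: 1 codon.
Met: 1 codon.
Thr: 4 codons.
His: 2 codons.
Met: 1 codon.
Asp: 2 codons.
4 × 6 × 1 × 1 × 4 × 2 × 1 × 2 = 384.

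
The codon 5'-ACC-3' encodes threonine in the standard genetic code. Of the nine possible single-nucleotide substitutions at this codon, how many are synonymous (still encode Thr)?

Position 1: none → 0 synonymous.
Position 2: none → 0 synonymous.
Position 3: ACU, ACA, ACG → 3 synonymous.
Total: 0 + 0 + 3 = 3.

3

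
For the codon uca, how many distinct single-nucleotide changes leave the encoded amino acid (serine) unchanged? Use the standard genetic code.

Position 1: none → 0 synonymous.
Position 2: none → 0 synonymous.
Position 3: UCU, UCC, UCG → 3 synonymous.
Total: 0 + 0 + 3 = 3.

3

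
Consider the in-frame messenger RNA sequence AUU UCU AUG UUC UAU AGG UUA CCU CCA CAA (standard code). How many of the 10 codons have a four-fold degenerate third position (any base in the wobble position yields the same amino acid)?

3

Codon 1 AUU (Ile): third position 3-fold.
Codon 2 UCU (Ser): third position 4-fold.
Codon 3 AUG (Met): third position 1-fold.
Codon 4 UUC (Phe): third position 2-fold.
Codon 5 UAU (Tyr): third position 2-fold.
Codon 6 AGG (Arg): third position 2-fold.
Codon 7 UUA (Leu): third position 2-fold.
Codon 8 CCU (Pro): third position 4-fold.
Codon 9 CCA (Pro): third position 4-fold.
Codon 10 CAA (Gln): third position 2-fold.
Four-fold degenerate third positions: 3.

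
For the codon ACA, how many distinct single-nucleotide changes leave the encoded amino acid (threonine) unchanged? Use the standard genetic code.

Position 1: none → 0 synonymous.
Position 2: none → 0 synonymous.
Position 3: ACU, ACC, ACG → 3 synonymous.
Total: 0 + 0 + 3 = 3.

3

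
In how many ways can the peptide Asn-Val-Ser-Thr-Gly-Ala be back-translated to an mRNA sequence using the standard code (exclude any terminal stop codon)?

3072

Asn: 2 codons.
Val: 4 codons.
Ser: 6 codons.
Thr: 4 codons.
Gly: 4 codons.
Ala: 4 codons.
2 × 4 × 6 × 4 × 4 × 4 = 3072.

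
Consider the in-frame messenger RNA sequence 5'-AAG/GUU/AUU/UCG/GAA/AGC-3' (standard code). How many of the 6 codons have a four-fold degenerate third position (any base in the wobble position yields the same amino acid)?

Codon 1 AAG (Lys): third position 2-fold.
Codon 2 GUU (Val): third position 4-fold.
Codon 3 AUU (Ile): third position 3-fold.
Codon 4 UCG (Ser): third position 4-fold.
Codon 5 GAA (Glu): third position 2-fold.
Codon 6 AGC (Ser): third position 2-fold.
Four-fold degenerate third positions: 2.

2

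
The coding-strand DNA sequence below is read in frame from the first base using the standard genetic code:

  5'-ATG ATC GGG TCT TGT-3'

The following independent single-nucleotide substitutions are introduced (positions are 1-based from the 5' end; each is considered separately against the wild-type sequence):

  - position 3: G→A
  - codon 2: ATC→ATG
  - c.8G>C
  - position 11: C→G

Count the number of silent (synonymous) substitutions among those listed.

0

Codon 1: ATG (Met) → ATA (Ile) — missense.
Codon 2: ATC (Ile) → ATG (Met) — missense.
Codon 3: GGG (Gly) → GCG (Ala) — missense.
Codon 4: TCT (Ser) → TGT (Cys) — missense.
Synonymous: 0 of 4.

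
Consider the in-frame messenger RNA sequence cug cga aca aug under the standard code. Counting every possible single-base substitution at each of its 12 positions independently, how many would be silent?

11

Codon 1 (CUG, Leu): 4 synonymous substitutions.
Codon 2 (CGA, Arg): 4 synonymous substitutions.
Codon 3 (ACA, Thr): 3 synonymous substitutions.
Codon 4 (AUG, Met): 0 synonymous substitutions.
Total: 4 + 4 + 3 + 0 = 11.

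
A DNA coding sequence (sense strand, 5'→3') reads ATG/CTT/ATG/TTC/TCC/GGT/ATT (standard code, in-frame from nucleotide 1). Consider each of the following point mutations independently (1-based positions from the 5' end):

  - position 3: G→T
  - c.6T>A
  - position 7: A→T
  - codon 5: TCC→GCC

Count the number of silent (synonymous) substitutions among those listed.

Codon 1: ATG (Met) → ATT (Ile) — missense.
Codon 2: CTT (Leu) → CTA (Leu) — synonymous.
Codon 3: ATG (Met) → TTG (Leu) — missense.
Codon 5: TCC (Ser) → GCC (Ala) — missense.
Synonymous: 1 of 4.

1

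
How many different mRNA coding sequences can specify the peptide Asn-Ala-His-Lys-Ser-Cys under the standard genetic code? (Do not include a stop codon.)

Asn: 2 codons.
Ala: 4 codons.
His: 2 codons.
Lys: 2 codons.
Ser: 6 codons.
Cys: 2 codons.
2 × 4 × 2 × 2 × 6 × 2 = 384.

384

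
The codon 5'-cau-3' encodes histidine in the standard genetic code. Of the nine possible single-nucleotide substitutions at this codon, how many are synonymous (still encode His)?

1

Position 1: none → 0 synonymous.
Position 2: none → 0 synonymous.
Position 3: CAC → 1 synonymous.
Total: 0 + 0 + 1 = 1.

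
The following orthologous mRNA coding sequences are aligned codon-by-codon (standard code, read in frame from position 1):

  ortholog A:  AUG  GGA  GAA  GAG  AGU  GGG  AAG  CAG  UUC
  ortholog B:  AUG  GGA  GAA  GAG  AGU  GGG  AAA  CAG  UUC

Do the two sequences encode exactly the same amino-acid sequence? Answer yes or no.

yes

Codon 1: AUG Met / AUG Met — identical.
Codon 2: GGA Gly / GGA Gly — identical.
Codon 3: GAA Glu / GAA Glu — identical.
Codon 4: GAG Glu / GAG Glu — identical.
Codon 5: AGU Ser / AGU Ser — identical.
Codon 6: GGG Gly / GGG Gly — identical.
Codon 7: AAG Lys / AAA Lys — synonymous.
Codon 8: CAG Gln / CAG Gln — identical.
Codon 9: UUC Phe / UUC Phe — identical.
Nonsynonymous differences: 0 → same protein.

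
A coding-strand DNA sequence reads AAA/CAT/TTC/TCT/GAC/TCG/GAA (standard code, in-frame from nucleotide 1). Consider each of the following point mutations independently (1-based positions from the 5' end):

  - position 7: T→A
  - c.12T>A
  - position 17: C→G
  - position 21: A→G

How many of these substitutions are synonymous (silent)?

2

Codon 3: TTC (Phe) → ATC (Ile) — missense.
Codon 4: TCT (Ser) → TCA (Ser) — synonymous.
Codon 6: TCG (Ser) → TGG (Trp) — missense.
Codon 7: GAA (Glu) → GAG (Glu) — synonymous.
Synonymous: 2 of 4.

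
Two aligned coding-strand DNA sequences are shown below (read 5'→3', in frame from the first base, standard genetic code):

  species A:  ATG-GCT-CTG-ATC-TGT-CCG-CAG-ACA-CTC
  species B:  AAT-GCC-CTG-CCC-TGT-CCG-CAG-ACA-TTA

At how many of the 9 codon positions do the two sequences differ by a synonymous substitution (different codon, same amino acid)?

Codon 1: ATG Met / AAT Asn — nonsynonymous.
Codon 2: GCT Ala / GCC Ala — synonymous.
Codon 3: CTG Leu / CTG Leu — identical.
Codon 4: ATC Ile / CCC Pro — nonsynonymous.
Codon 5: TGT Cys / TGT Cys — identical.
Codon 6: CCG Pro / CCG Pro — identical.
Codon 7: CAG Gln / CAG Gln — identical.
Codon 8: ACA Thr / ACA Thr — identical.
Codon 9: CTC Leu / TTA Leu — synonymous.
Synonymous differences: 2.

2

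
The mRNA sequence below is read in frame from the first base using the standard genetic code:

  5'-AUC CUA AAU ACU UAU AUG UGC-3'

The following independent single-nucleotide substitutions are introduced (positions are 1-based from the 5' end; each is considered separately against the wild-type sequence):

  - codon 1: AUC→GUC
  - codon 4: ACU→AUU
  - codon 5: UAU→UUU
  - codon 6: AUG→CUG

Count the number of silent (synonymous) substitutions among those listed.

Codon 1: AUC (Ile) → GUC (Val) — missense.
Codon 4: ACU (Thr) → AUU (Ile) — missense.
Codon 5: UAU (Tyr) → UUU (Phe) — missense.
Codon 6: AUG (Met) → CUG (Leu) — missense.
Synonymous: 0 of 4.

0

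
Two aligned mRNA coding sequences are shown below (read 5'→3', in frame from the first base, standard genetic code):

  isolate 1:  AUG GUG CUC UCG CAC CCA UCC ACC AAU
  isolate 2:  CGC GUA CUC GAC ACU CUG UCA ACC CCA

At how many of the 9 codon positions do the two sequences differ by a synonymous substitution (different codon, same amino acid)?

Codon 1: AUG Met / CGC Arg — nonsynonymous.
Codon 2: GUG Val / GUA Val — synonymous.
Codon 3: CUC Leu / CUC Leu — identical.
Codon 4: UCG Ser / GAC Asp — nonsynonymous.
Codon 5: CAC His / ACU Thr — nonsynonymous.
Codon 6: CCA Pro / CUG Leu — nonsynonymous.
Codon 7: UCC Ser / UCA Ser — synonymous.
Codon 8: ACC Thr / ACC Thr — identical.
Codon 9: AAU Asn / CCA Pro — nonsynonymous.
Synonymous differences: 2.

2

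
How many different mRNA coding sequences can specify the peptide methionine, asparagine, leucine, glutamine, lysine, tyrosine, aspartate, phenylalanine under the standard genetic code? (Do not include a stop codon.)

Met: 1 codon.
Asn: 2 codons.
Leu: 6 codons.
Gln: 2 codons.
Lys: 2 codons.
Tyr: 2 codons.
Asp: 2 codons.
Phe: 2 codons.
1 × 2 × 6 × 2 × 2 × 2 × 2 × 2 = 384.

384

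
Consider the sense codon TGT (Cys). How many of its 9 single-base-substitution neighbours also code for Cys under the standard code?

Position 1: none → 0 synonymous.
Position 2: none → 0 synonymous.
Position 3: TGC → 1 synonymous.
Total: 0 + 0 + 1 = 1.

1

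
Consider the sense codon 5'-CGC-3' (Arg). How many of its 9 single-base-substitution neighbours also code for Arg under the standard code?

Position 1: none → 0 synonymous.
Position 2: none → 0 synonymous.
Position 3: CGU, CGA, CGG → 3 synonymous.
Total: 0 + 0 + 3 = 3.

3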